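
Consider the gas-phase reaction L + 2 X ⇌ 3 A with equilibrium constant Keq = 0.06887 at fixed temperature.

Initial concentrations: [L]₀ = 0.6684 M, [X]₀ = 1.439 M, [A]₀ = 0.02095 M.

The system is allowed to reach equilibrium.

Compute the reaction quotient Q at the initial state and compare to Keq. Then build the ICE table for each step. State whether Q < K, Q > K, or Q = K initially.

Q₀ = 6.6435e-06; Q < K (proceeds forward)

Q₀ = 6.6435e-06 vs Keq = 0.06887 ⇒ Q<K, forward
Step 1:
                   L          X          A
  Initial     0.6684      1.439    0.02095
  Change     -0.1194    -0.2387     0.3581
  Equil        0.549        1.2     0.3791
  solve Keq expr → x = 0.1194; check Q = 0.06887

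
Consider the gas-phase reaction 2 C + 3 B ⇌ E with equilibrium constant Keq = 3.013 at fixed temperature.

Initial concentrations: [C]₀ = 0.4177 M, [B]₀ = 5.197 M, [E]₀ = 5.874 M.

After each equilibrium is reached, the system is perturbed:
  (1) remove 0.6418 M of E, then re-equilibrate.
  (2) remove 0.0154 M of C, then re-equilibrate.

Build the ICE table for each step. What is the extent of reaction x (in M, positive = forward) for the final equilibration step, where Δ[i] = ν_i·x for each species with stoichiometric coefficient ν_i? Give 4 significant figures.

Q₀ = 0.2399 vs Keq = 3.013 ⇒ Q<K, forward
Step 1:
                    C           B           E
  init         0.4177       5.197       5.874
  Δ           -0.2822     -0.4233      0.1411
  eq           0.1355       4.774       6.015
  solve Keq expr → x = 0.1411; check Q = 3.013
Then remove 0.6418 M of E.
Step 2:
                    C           B           E
  init         0.1355       4.774       5.373
  Δ         -0.006968    -0.01045    0.003484
  eq           0.1285       4.763       5.377
  solve Keq expr → x = 0.003484; check Q = 3.013
Then remove 0.0154 M of C.
Step 3:
                    C           B           E
  init         0.1131       4.763       5.377
  Δ           0.01444     0.02166   -0.007221
  eq           0.1275       4.785        5.37
  solve Keq expr → x = -0.007221; check Q = 3.013

x = -0.007221 M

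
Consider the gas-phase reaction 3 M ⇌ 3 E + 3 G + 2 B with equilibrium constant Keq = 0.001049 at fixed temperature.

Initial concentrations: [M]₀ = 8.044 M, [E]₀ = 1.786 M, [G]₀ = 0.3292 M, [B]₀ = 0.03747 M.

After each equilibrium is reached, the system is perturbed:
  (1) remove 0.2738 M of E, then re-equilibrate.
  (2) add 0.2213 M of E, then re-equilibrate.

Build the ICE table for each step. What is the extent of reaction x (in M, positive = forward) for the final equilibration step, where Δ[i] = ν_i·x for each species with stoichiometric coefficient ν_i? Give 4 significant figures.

Q₀ = 5.4825e-07 vs Keq = 0.001049 ⇒ Q<K, forward
Step 1:
                  M         E         G         B
  Initial     8.044     1.786    0.3292   0.03747
  Change    -0.4222    0.4222    0.4222    0.2814
  Equil       7.622     2.208    0.7514    0.3189
  solve Keq expr → x = 0.1407; check Q = 0.001049
Then remove 0.2738 M of E.
Step 2:
                  M         E         G         B
  Initial     7.622     1.934    0.7514    0.3189
  Change   -0.04039   0.04039   0.04039   0.02693
  Equil       7.581     1.975    0.7917    0.3458
  solve Keq expr → x = 0.01346; check Q = 0.001049
Then add 0.2213 M of E.
Step 3:
                  M         E         G         B
  Initial     7.581     2.196    0.7917    0.3458
  Change     0.0331   -0.0331   -0.0331  -0.02207
  Equil       7.615     2.163    0.7586    0.3238
  solve Keq expr → x = -0.01103; check Q = 0.001049

x = -0.01103 M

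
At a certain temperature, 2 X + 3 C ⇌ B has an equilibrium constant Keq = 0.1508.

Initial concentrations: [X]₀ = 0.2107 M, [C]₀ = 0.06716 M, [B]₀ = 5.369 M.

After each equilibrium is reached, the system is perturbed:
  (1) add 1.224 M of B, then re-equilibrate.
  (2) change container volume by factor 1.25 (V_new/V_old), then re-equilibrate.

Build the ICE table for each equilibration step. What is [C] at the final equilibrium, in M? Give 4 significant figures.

Q₀ = 3.9924e+05 vs Keq = 0.1508 ⇒ Q>K, reverse
Step 1:
                    X           C           B
  I            0.2107     0.06716       5.369
  C             1.447       2.171     -0.7236
  E             1.658       2.238       4.645
  solve Keq expr → x = -0.7236; check Q = 0.1508
Then add 1.224 M of B.
Step 2:
                    X           C           B
  I             1.658       2.238       5.869
  C           0.07241      0.1086    -0.03621
  E              1.73       2.347       5.833
  solve Keq expr → x = -0.03621; check Q = 0.1508
Then change container volume by factor 1.25 (V_new/V_old).
Step 3:
                    X           C           B
  I             1.384       1.877       4.667
  C            0.2461      0.3692     -0.1231
  E              1.63       2.246       4.544
  solve Keq expr → x = -0.1231; check Q = 0.1508

[C]_eq = 2.246 M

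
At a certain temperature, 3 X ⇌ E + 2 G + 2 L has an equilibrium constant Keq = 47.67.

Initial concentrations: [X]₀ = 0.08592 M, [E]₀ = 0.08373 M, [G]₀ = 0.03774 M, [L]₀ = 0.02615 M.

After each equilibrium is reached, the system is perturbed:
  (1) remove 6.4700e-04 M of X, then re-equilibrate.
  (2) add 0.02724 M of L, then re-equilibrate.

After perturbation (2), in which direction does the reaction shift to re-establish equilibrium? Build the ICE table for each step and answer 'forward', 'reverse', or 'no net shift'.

Direction: reverse

Q₀ = 1.2857e-04 vs Keq = 47.67 ⇒ Q<K, forward
Step 1:
                   X          E          G          L
  init       0.08592    0.08373    0.03774    0.02615
  Δ         -0.08092    0.02697    0.05394    0.05394
  eq        0.005003     0.1107    0.09168    0.08009
  solve Keq expr → x = 0.02697; check Q = 47.67
Then remove 6.4700e-04 M of X.
Step 2:
                   X          E          G          L
  init      0.004356     0.1107    0.09168    0.08009
  Δ       6.1213e-04 -2.0404e-04 -4.0809e-04 -4.0809e-04
  eq        0.004968     0.1105    0.09128    0.07969
  solve Keq expr → x = -2.0404e-04; check Q = 47.67
Then add 0.02724 M of L.
Step 3:
                   X          E          G          L
  init      0.004968     0.1105    0.09128     0.1069
  Δ         0.001015 -3.3817e-04 -6.7635e-04 -6.7635e-04
  eq        0.005983     0.1102     0.0906     0.1063
  solve Keq expr → x = -3.3817e-04; check Q = 47.67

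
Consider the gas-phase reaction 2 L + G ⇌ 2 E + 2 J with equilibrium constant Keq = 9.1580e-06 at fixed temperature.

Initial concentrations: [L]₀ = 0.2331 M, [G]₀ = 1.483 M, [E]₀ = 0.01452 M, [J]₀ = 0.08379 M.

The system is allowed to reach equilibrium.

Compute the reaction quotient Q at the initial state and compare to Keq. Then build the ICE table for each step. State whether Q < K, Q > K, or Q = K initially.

Q₀ = 1.8369e-05; Q > K (proceeds reverse)

Q₀ = 1.8369e-05 vs Keq = 9.1580e-06 ⇒ Q>K, reverse
Step 1:
                    L           G           E           J
  I            0.2331       1.483     0.01452     0.08379
  C           0.00363    0.001815    -0.00363    -0.00363
  E            0.2367       1.485     0.01089     0.08016
  solve Keq expr → x = -0.001815; check Q = 9.1580e-06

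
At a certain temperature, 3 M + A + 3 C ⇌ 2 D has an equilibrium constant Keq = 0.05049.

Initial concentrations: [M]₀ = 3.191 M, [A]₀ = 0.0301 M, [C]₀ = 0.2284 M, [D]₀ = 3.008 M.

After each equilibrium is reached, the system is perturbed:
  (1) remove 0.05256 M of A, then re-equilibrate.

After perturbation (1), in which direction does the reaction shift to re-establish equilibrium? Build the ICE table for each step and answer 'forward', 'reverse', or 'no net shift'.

Q₀ = 776.5 vs Keq = 0.05049 ⇒ Q>K, reverse
Step 1:
                  M         A         C         D
  Initial     3.191    0.0301    0.2284     3.008
  Change      1.177    0.3925     1.177    -0.785
  Equil       4.368    0.4226     1.406     2.223
  solve Keq expr → x = -0.3925; check Q = 0.05049
Then remove 0.05256 M of A.
Step 2:
                  M         A         C         D
  Initial     4.368      0.37     1.406     2.223
  Change    0.03099   0.01033   0.03099  -0.02066
  Equil       4.399    0.3803     1.437     2.202
  solve Keq expr → x = -0.01033; check Q = 0.05049

Direction: reverse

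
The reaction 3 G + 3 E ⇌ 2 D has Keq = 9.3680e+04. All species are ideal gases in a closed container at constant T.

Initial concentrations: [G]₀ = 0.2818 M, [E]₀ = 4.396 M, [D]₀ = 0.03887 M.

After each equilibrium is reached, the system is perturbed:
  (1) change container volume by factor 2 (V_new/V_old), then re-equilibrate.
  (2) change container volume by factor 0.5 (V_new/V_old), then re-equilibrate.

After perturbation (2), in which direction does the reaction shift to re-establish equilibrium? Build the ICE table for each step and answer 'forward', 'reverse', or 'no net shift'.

Direction: forward

Q₀ = 7.9475e-04 vs Keq = 9.3680e+04 ⇒ Q<K, forward
Step 1:
                  G         E         D
  I          0.2818     4.396   0.03887
  C         -0.2798   -0.2798    0.1865
  E        0.001981     4.116    0.2254
  solve Keq expr → x = 0.09327; check Q = 9.3680e+04
Then change container volume by factor 2 (V_new/V_old).
Step 2:
                  G         E         D
  I       9.9064e-04     2.058    0.1127
  C        0.001489  0.001489 -9.9276e-04
  E         0.00248      2.06    0.1117
  solve Keq expr → x = -4.9638e-04; check Q = 9.3680e+04
Then change container volume by factor 0.5 (V_new/V_old).
Step 3:
                  G         E         D
  I         0.00496     4.119    0.2234
  C       -0.002978 -0.002978  0.001986
  E        0.001981     4.116    0.2254
  solve Keq expr → x = 9.9276e-04; check Q = 9.3680e+04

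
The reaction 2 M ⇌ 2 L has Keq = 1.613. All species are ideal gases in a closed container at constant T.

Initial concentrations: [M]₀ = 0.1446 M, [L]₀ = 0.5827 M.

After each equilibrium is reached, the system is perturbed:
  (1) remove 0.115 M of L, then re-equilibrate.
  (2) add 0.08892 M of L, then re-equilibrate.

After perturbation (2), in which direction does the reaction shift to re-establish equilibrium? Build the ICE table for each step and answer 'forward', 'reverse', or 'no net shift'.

Direction: reverse

Q₀ = 16.24 vs Keq = 1.613 ⇒ Q>K, reverse
Step 1:
                  M         L
  init       0.1446    0.5827
  Δ          0.1758   -0.1758
  eq         0.3204    0.4069
  solve Keq expr → x = -0.0879; check Q = 1.613
Then remove 0.115 M of L.
Step 2:
                  M         L
  init       0.3204    0.2919
  Δ        -0.05066   0.05066
  eq         0.2697    0.3426
  solve Keq expr → x = 0.02533; check Q = 1.613
Then add 0.08892 M of L.
Step 3:
                  M         L
  init       0.2697    0.4315
  Δ         0.03917  -0.03917
  eq         0.3089    0.3923
  solve Keq expr → x = -0.01959; check Q = 1.613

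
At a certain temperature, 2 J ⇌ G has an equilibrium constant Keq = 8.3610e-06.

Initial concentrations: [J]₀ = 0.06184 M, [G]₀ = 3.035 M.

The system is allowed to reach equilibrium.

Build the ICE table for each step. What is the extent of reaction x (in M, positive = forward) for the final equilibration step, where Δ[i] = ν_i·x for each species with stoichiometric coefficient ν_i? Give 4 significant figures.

Q₀ = 793.6 vs Keq = 8.3610e-06 ⇒ Q>K, reverse
Step 1:
                    J           G
  Initial     0.06184       3.035
  Change        6.069      -3.035
  Equil         6.131  3.1430e-04
  solve Keq expr → x = -3.035; check Q = 8.3610e-06

x = -3.035 M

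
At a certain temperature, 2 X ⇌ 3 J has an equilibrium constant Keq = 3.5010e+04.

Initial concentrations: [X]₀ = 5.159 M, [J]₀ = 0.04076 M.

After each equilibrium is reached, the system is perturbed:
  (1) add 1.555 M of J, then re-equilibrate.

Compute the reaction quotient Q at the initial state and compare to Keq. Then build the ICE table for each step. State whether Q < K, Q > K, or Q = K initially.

Q₀ = 2.5443e-06 vs Keq = 3.5010e+04 ⇒ Q<K, forward
Step 1:
                    X           J
  init          5.159     0.04076
  Δ            -5.047        7.57
  eq           0.1122       7.611
  solve Keq expr → x = 2.523; check Q = 3.5010e+04
Then add 1.555 M of J.
Step 2:
                    X           J
  init         0.1122       9.166
  Δ           0.03483    -0.05224
  eq            0.147       9.114
  solve Keq expr → x = -0.01741; check Q = 3.5010e+04

Q₀ = 2.5443e-06; Q < K (proceeds forward)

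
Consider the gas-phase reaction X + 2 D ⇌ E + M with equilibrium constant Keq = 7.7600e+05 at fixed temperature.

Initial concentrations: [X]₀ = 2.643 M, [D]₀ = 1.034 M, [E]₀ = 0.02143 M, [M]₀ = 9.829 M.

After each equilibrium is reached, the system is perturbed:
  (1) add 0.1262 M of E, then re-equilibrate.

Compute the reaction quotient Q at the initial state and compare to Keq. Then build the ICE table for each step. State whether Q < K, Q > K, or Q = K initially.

Q₀ = 0.07454 vs Keq = 7.7600e+05 ⇒ Q<K, forward
Step 1:
                   X          D          E          M
  Initial      2.643      1.034    0.02143      9.829
  Change     -0.5161     -1.032     0.5161     0.5161
  Equil        2.127   0.001836     0.5375      10.35
  solve Keq expr → x = 0.5161; check Q = 7.7600e+05
Then add 0.1262 M of E.
Step 2:
                   X          D          E          M
  Initial      2.127   0.001836     0.6637      10.35
  Change  1.0195e-04 2.0391e-04 -1.0195e-04 -1.0195e-04
  Equil        2.127   0.002039     0.6636      10.34
  solve Keq expr → x = -1.0195e-04; check Q = 7.7600e+05

Q₀ = 0.07454; Q < K (proceeds forward)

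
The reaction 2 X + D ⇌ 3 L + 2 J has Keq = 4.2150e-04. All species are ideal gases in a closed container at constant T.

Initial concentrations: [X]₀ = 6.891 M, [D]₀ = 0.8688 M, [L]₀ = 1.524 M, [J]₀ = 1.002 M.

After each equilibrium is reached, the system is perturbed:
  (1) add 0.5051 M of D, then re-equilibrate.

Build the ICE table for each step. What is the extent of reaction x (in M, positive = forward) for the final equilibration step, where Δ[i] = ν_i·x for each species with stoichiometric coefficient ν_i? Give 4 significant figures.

Q₀ = 0.08614 vs Keq = 4.2150e-04 ⇒ Q>K, reverse
Step 1:
                    X           D           L           J
  init          6.891      0.8688       1.524       1.002
  Δ            0.6264      0.3132     -0.9396     -0.6264
  eq            7.517       1.182      0.5844      0.3756
  solve Keq expr → x = -0.3132; check Q = 4.2150e-04
Then add 0.5051 M of D.
Step 2:
                    X           D           L           J
  init          7.517       1.687      0.5844      0.3756
  Δ          -0.02706    -0.01353     0.04058     0.02706
  eq             7.49       1.674       0.625      0.4027
  solve Keq expr → x = 0.01353; check Q = 4.2150e-04

x = 0.01353 M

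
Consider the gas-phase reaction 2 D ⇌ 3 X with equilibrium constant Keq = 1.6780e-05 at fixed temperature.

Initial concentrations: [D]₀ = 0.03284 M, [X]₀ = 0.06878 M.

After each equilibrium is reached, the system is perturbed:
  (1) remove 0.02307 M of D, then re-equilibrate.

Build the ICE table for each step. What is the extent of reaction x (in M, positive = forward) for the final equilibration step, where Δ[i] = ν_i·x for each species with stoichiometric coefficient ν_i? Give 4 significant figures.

Q₀ = 0.3017 vs Keq = 1.6780e-05 ⇒ Q>K, reverse
Step 1:
                   D          X
  init       0.03284    0.06878
  Δ           0.0428    -0.0642
  eq         0.07564   0.004579
  solve Keq expr → x = -0.0214; check Q = 1.6780e-05
Then remove 0.02307 M of D.
Step 2:
                   D          X
  init       0.05257   0.004579
  Δ       6.3814e-04 -9.5721e-04
  eq         0.05321   0.003622
  solve Keq expr → x = -3.1907e-04; check Q = 1.6780e-05

x = -3.1907e-04 M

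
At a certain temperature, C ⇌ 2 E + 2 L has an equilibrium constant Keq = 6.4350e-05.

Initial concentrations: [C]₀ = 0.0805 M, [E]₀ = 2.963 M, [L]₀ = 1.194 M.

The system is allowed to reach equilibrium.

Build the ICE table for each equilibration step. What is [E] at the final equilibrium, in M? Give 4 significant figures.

[E]_eq = 1.773 M

Q₀ = 155.5 vs Keq = 6.4350e-05 ⇒ Q>K, reverse
Step 1:
                    C           E           L
  I            0.0805       2.963       1.194
  C            0.5951       -1.19       -1.19
  E            0.6756       1.773     0.00372
  solve Keq expr → x = -0.5951; check Q = 6.4350e-05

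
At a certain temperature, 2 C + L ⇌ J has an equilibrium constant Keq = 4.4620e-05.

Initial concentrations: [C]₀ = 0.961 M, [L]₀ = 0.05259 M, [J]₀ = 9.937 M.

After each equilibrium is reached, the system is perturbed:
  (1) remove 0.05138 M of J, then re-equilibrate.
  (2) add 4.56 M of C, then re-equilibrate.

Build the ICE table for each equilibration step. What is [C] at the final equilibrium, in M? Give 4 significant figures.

Q₀ = 204.6 vs Keq = 4.4620e-05 ⇒ Q>K, reverse
Step 1:
                   C          L          J
  Initial      0.961    0.05259      9.937
  Change       19.51      9.754     -9.754
  Equil        20.47      9.806     0.1833
  solve Keq expr → x = -9.754; check Q = 4.4620e-05
Then remove 0.05138 M of J.
Step 2:
                   C          L          J
  Initial      20.47      9.806     0.1319
  Change    -0.09747   -0.04874    0.04874
  Equil        20.37      9.758     0.1807
  solve Keq expr → x = 0.04874; check Q = 4.4620e-05
Then add 4.56 M of C.
Step 3:
                   C          L          J
  Initial      24.93      9.758     0.1807
  Change      -0.168   -0.08401    0.08401
  Equil        24.76      9.674     0.2647
  solve Keq expr → x = 0.08401; check Q = 4.4620e-05

[C]_eq = 24.76 M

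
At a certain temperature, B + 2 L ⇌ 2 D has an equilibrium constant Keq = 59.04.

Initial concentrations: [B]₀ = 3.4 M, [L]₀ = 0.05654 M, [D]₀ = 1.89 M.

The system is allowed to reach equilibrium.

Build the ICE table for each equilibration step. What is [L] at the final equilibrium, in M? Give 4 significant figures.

Q₀ = 328.6 vs Keq = 59.04 ⇒ Q>K, reverse
Step 1:
                   B          L          D
  Initial        3.4    0.05654       1.89
  Change     0.03558    0.07117   -0.07117
  Equil        3.436     0.1277      1.819
  solve Keq expr → x = -0.03558; check Q = 59.04

[L]_eq = 0.1277 M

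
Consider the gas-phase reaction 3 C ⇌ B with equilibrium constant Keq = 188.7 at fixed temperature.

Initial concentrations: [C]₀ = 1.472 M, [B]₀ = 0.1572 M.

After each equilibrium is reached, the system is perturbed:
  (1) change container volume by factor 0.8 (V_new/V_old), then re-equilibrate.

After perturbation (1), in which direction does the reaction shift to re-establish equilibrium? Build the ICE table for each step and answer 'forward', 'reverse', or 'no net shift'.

Direction: forward

Q₀ = 0.04929 vs Keq = 188.7 ⇒ Q<K, forward
Step 1:
                   C          B
  init         1.472     0.1572
  Δ           -1.325     0.4417
  eq           0.147     0.5989
  solve Keq expr → x = 0.4417; check Q = 188.7
Then change container volume by factor 0.8 (V_new/V_old).
Step 2:
                   C          B
  init        0.1837     0.7486
  Δ         -0.02481    0.00827
  eq          0.1589     0.7569
  solve Keq expr → x = 0.00827; check Q = 188.7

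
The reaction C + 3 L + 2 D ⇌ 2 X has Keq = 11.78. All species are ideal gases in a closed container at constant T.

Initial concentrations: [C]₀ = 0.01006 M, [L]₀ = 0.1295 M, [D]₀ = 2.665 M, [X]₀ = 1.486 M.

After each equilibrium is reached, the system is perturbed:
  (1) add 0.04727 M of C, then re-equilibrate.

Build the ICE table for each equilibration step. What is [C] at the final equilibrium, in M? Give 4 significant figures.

[C]_eq = 0.1676 M

Q₀ = 1.4231e+04 vs Keq = 11.78 ⇒ Q>K, reverse
Step 1:
                   C          L          D          X
  Initial    0.01006     0.1295      2.665      1.486
  Change      0.1208     0.3623     0.2415    -0.2415
  Equil       0.1308     0.4918      2.907      1.244
  solve Keq expr → x = -0.1208; check Q = 11.78
Then add 0.04727 M of C.
Step 2:
                   C          L          D          X
  Initial     0.1781     0.4918      2.907      1.244
  Change    -0.01054   -0.03161   -0.02108    0.02108
  Equil       0.1676     0.4602      2.885      1.266
  solve Keq expr → x = 0.01054; check Q = 11.78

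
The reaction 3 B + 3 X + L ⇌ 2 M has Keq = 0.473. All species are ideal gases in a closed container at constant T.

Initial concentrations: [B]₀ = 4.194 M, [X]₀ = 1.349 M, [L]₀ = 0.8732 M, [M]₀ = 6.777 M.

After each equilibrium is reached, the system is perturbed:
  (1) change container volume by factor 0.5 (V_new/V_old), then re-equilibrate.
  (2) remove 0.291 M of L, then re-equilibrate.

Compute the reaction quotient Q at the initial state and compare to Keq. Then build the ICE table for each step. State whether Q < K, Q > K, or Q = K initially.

Q₀ = 0.2904; Q < K (proceeds forward)

Q₀ = 0.2904 vs Keq = 0.473 ⇒ Q<K, forward
Step 1:
                   B          X          L          M
  Initial      4.194      1.349     0.8732      6.777
  Change     -0.1334    -0.1334   -0.04447    0.08894
  Equil        4.061      1.216     0.8287      6.866
  solve Keq expr → x = 0.04447; check Q = 0.473
Then change container volume by factor 0.5 (V_new/V_old).
Step 2:
                   B          X          L          M
  Initial      8.121      2.431      1.657      13.73
  Change      -1.363     -1.363    -0.4542     0.9084
  Equil        6.759      1.069      1.203      14.64
  solve Keq expr → x = 0.4542; check Q = 0.473
Then remove 0.291 M of L.
Step 3:
                   B          X          L          M
  Initial      6.759      1.069     0.9122      14.64
  Change     0.07682    0.07682    0.02561   -0.05121
  Equil        6.835      1.145     0.9378      14.59
  solve Keq expr → x = -0.02561; check Q = 0.473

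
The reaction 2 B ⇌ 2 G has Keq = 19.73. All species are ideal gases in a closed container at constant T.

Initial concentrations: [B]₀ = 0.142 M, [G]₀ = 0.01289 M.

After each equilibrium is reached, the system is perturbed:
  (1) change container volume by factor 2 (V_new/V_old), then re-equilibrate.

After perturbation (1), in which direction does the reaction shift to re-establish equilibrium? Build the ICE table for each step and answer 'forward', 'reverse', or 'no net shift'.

Q₀ = 0.00824 vs Keq = 19.73 ⇒ Q<K, forward
Step 1:
                  B         G
  I           0.142   0.01289
  C         -0.1135    0.1135
  E         0.02846    0.1264
  solve Keq expr → x = 0.05677; check Q = 19.73
Then change container volume by factor 2 (V_new/V_old).
Step 2:
                  B         G
  I         0.01423   0.06321
  C               0         0
  E         0.01423   0.06321
  solve Keq expr → x = 0; check Q = 19.73

Direction: no net shift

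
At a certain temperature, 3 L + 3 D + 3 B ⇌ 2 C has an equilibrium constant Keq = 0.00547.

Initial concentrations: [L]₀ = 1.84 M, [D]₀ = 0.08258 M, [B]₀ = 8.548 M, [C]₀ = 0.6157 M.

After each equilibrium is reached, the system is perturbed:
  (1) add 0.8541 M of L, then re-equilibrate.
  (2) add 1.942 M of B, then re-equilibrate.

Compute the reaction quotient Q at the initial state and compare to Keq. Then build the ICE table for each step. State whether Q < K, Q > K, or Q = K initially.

Q₀ = 0.173 vs Keq = 0.00547 ⇒ Q>K, reverse
Step 1:
                    L           D           B           C
  init           1.84     0.08258       8.548      0.6157
  Δ            0.1335      0.1335      0.1335    -0.08898
  eq            1.973      0.2161       8.681      0.5267
  solve Keq expr → x = -0.04449; check Q = 0.00547
Then add 0.8541 M of L.
Step 2:
                    L           D           B           C
  init          2.828      0.2161       8.681      0.5267
  Δ          -0.05433    -0.05433    -0.05433     0.03622
  eq            2.773      0.1617       8.627      0.5629
  solve Keq expr → x = 0.01811; check Q = 0.00547
Then add 1.942 M of B.
Step 3:
                    L           D           B           C
  init          2.773      0.1617       10.57      0.5629
  Δ          -0.02549    -0.02549    -0.02549       0.017
  eq            2.748      0.1362       10.54      0.5799
  solve Keq expr → x = 0.008498; check Q = 0.00547

Q₀ = 0.173; Q > K (proceeds reverse)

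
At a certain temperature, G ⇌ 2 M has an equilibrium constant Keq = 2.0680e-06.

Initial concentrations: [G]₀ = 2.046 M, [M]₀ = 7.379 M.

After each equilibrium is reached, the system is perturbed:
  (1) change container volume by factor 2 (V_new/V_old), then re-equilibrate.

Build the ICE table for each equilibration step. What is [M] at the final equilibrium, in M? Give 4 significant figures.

Q₀ = 26.61 vs Keq = 2.0680e-06 ⇒ Q>K, reverse
Step 1:
                   G          M
  init         2.046      7.379
  Δ            3.688     -7.376
  eq           5.734   0.003443
  solve Keq expr → x = -3.688; check Q = 2.0680e-06
Then change container volume by factor 2 (V_new/V_old).
Step 2:
                   G          M
  init         2.867   0.001722
  Δ       -3.5651e-04 7.1301e-04
  eq           2.867   0.002435
  solve Keq expr → x = 3.5651e-04; check Q = 2.0680e-06

[M]_eq = 0.002435 M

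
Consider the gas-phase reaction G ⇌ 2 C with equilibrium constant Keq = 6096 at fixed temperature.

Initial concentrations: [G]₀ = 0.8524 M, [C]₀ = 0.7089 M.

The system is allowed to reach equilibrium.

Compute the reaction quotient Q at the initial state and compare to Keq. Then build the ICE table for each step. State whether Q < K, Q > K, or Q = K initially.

Q₀ = 0.5896; Q < K (proceeds forward)

Q₀ = 0.5896 vs Keq = 6096 ⇒ Q<K, forward
Step 1:
                    G           C
  Initial      0.8524      0.7089
  Change      -0.8514       1.703
  Equil    9.5419e-04       2.412
  solve Keq expr → x = 0.8514; check Q = 6096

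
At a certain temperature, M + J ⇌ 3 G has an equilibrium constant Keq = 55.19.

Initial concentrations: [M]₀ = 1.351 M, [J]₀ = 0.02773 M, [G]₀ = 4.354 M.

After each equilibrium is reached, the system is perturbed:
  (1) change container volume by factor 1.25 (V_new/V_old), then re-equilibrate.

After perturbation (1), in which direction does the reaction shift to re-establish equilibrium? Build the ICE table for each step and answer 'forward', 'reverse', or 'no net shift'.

Direction: forward

Q₀ = 2203 vs Keq = 55.19 ⇒ Q>K, reverse
Step 1:
                   M          J          G
  I            1.351    0.02773      4.354
  C           0.3529     0.3529     -1.059
  E            1.704     0.3806      3.295
  solve Keq expr → x = -0.3529; check Q = 55.19
Then change container volume by factor 1.25 (V_new/V_old).
Step 2:
                   M          J          G
  I            1.363     0.3045      2.636
  C         -0.02954   -0.02954    0.08862
  E            1.334     0.2749      2.725
  solve Keq expr → x = 0.02954; check Q = 55.19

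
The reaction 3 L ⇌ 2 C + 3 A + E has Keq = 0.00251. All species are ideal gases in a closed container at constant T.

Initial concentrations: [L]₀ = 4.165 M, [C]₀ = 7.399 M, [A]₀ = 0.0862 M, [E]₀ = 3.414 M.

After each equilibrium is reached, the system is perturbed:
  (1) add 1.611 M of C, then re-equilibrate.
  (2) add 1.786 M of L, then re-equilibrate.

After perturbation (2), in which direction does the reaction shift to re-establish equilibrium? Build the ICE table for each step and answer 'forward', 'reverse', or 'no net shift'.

Direction: forward

Q₀ = 0.001657 vs Keq = 0.00251 ⇒ Q<K, forward
Step 1:
                    L           C           A           E
  Initial       4.165       7.399      0.0862       3.414
  Change     -0.01239    0.008262     0.01239    0.004131
  Equil         4.153       7.407     0.09859       3.418
  solve Keq expr → x = 0.004131; check Q = 0.00251
Then add 1.611 M of C.
Step 2:
                    L           C           A           E
  Initial       4.153       9.018     0.09859       3.418
  Change      0.01179   -0.007862    -0.01179   -0.003931
  Equil         4.164        9.01      0.0868       3.414
  solve Keq expr → x = -0.003931; check Q = 0.00251
Then add 1.786 M of L.
Step 3:
                    L           C           A           E
  Initial        5.95        9.01      0.0868       3.414
  Change     -0.03611     0.02407     0.03611     0.01204
  Equil         5.914       9.034      0.1229       3.426
  solve Keq expr → x = 0.01204; check Q = 0.00251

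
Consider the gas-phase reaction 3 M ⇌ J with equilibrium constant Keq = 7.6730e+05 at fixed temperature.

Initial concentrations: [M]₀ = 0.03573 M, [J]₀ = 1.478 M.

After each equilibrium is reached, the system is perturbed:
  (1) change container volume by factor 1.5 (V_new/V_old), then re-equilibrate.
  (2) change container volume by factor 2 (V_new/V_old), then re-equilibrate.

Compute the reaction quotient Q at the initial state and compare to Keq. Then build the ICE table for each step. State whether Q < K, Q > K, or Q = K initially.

Q₀ = 3.2402e+04 vs Keq = 7.6730e+05 ⇒ Q<K, forward
Step 1:
                    M           J
  I           0.03573       1.478
  C          -0.02327    0.007755
  E           0.01246       1.486
  solve Keq expr → x = 0.007755; check Q = 7.6730e+05
Then change container volume by factor 1.5 (V_new/V_old).
Step 2:
                    M           J
  I          0.008309      0.9905
  C          0.002576 -8.5862e-04
  E           0.01089      0.9896
  solve Keq expr → x = -8.5862e-04; check Q = 7.6730e+05
Then change container volume by factor 2 (V_new/V_old).
Step 3:
                    M           J
  I          0.005443      0.4948
  C          0.003191   -0.001064
  E          0.008633      0.4938
  solve Keq expr → x = -0.001064; check Q = 7.6730e+05

Q₀ = 3.2402e+04; Q < K (proceeds forward)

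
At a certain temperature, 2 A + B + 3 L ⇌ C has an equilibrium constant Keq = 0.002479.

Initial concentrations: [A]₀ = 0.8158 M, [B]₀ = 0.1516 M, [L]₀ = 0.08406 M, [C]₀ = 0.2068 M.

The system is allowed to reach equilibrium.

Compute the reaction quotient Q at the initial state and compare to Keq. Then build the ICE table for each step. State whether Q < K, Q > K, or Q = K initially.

Q₀ = 3451; Q > K (proceeds reverse)

Q₀ = 3451 vs Keq = 0.002479 ⇒ Q>K, reverse
Step 1:
                   A          B          L          C
  I           0.8158     0.1516    0.08406     0.2068
  C           0.4127     0.2063      0.619    -0.2063
  E            1.228     0.3579     0.7031 4.6536e-04
  solve Keq expr → x = -0.2063; check Q = 0.002479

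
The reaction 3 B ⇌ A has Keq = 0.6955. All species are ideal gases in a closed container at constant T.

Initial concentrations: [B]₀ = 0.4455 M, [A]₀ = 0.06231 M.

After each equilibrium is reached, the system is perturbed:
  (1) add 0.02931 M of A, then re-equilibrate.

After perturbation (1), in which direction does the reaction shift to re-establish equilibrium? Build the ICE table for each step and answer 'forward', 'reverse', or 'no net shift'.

Direction: reverse

Q₀ = 0.7047 vs Keq = 0.6955 ⇒ Q>K, reverse
Step 1:
                   B          A
  init        0.4455    0.06231
  Δ         0.001089 -3.6294e-04
  eq          0.4466    0.06195
  solve Keq expr → x = -3.6294e-04; check Q = 0.6955
Then add 0.02931 M of A.
Step 2:
                   B          A
  init        0.4466    0.09126
  Δ          0.03733   -0.01244
  eq          0.4839    0.07881
  solve Keq expr → x = -0.01244; check Q = 0.6955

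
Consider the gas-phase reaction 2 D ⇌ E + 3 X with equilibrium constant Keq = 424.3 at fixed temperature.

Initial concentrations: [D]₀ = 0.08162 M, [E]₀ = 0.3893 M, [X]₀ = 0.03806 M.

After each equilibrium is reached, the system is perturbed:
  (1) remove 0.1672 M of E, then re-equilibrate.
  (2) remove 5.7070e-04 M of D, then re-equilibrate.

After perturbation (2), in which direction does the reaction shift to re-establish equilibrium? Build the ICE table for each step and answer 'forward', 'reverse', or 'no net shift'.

Direction: reverse

Q₀ = 0.003222 vs Keq = 424.3 ⇒ Q<K, forward
Step 1:
                    D           E           X
  Initial     0.08162      0.3893     0.03806
  Change     -0.07963     0.03982      0.1194
  Equil      0.001988      0.4291      0.1575
  solve Keq expr → x = 0.03982; check Q = 424.3
Then remove 0.1672 M of E.
Step 2:
                    D           E           X
  Initial    0.001988      0.2619      0.1575
  Change  -4.2478e-04  2.1239e-04  6.3718e-04
  Equil      0.001563      0.2621      0.1581
  solve Keq expr → x = 2.1239e-04; check Q = 424.3
Then remove 5.7070e-04 M of D.
Step 3:
                    D           E           X
  Initial  9.9246e-04      0.2621      0.1581
  Change   5.5749e-04 -2.7875e-04 -8.3624e-04
  Equil       0.00155      0.2618      0.1573
  solve Keq expr → x = -2.7875e-04; check Q = 424.3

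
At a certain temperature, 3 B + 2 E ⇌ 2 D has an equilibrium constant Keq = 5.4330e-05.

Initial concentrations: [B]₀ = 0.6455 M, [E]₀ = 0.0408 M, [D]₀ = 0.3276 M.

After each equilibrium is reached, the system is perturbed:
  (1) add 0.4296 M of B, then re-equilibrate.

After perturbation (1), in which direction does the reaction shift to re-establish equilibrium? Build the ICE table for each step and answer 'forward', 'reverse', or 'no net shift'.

Q₀ = 239.7 vs Keq = 5.4330e-05 ⇒ Q>K, reverse
Step 1:
                   B          E          D
  I           0.6455     0.0408     0.3276
  C           0.4865     0.3244    -0.3244
  E            1.132     0.3652   0.003242
  solve Keq expr → x = -0.1622; check Q = 5.4330e-05
Then add 0.4296 M of B.
Step 2:
                   B          E          D
  I            1.562     0.3652   0.003242
  C        -0.002951  -0.001968   0.001968
  E            1.559     0.3632   0.005209
  solve Keq expr → x = 9.8381e-04; check Q = 5.4330e-05

Direction: forward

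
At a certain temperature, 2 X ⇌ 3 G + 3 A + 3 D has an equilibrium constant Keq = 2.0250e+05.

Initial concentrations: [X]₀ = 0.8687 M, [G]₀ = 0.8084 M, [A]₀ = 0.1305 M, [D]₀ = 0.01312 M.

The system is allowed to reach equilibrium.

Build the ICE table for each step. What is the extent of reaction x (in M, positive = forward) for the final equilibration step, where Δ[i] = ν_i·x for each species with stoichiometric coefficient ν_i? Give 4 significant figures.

Q₀ = 3.5138e-09 vs Keq = 2.0250e+05 ⇒ Q<K, forward
Step 1:
                  X         G         A         D
  Initial    0.8687    0.8084    0.1305   0.01312
  Change    -0.8523     1.278     1.278     1.278
  Equil     0.01644     2.087     1.409     1.292
  solve Keq expr → x = 0.4261; check Q = 2.0250e+05

x = 0.4261 M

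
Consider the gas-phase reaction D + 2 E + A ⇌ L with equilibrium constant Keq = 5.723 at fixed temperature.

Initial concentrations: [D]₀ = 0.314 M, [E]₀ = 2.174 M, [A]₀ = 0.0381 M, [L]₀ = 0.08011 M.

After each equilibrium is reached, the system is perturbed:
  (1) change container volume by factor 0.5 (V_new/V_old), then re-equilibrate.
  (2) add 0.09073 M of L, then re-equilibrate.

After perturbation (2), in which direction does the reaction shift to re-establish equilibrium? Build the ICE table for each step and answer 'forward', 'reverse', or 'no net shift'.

Direction: reverse

Q₀ = 1.417 vs Keq = 5.723 ⇒ Q<K, forward
Step 1:
                   D          E          A          L
  init         0.314      2.174     0.0381    0.08011
  Δ         -0.02418   -0.04837   -0.02418    0.02418
  eq          0.2898      2.126    0.01392     0.1043
  solve Keq expr → x = 0.02418; check Q = 5.723
Then change container volume by factor 0.5 (V_new/V_old).
Step 2:
                   D          E          A          L
  init        0.5796      4.251    0.02783     0.2086
  Δ          -0.0237    -0.0474    -0.0237     0.0237
  eq          0.5559      4.204   0.004131     0.2323
  solve Keq expr → x = 0.0237; check Q = 5.723
Then add 0.09073 M of L.
Step 3:
                   D          E          A          L
  init        0.5559      4.204   0.004131      0.323
  Δ         0.001561   0.003123   0.001561  -0.001561
  eq          0.5575      4.207   0.005693     0.3215
  solve Keq expr → x = -0.001561; check Q = 5.723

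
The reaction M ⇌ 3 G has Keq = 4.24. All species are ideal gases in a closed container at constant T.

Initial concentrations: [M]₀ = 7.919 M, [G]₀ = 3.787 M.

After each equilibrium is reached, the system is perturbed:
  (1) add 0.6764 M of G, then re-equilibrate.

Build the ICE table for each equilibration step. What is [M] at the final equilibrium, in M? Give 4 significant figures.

Q₀ = 6.858 vs Keq = 4.24 ⇒ Q>K, reverse
Step 1:
                  M         G
  init        7.919     3.787
  Δ          0.1789   -0.5368
  eq          8.098      3.25
  solve Keq expr → x = -0.1789; check Q = 4.24
Then add 0.6764 M of G.
Step 2:
                  M         G
  init        8.098     3.927
  Δ          0.2159   -0.6478
  eq          8.314     3.279
  solve Keq expr → x = -0.2159; check Q = 4.24

[M]_eq = 8.314 M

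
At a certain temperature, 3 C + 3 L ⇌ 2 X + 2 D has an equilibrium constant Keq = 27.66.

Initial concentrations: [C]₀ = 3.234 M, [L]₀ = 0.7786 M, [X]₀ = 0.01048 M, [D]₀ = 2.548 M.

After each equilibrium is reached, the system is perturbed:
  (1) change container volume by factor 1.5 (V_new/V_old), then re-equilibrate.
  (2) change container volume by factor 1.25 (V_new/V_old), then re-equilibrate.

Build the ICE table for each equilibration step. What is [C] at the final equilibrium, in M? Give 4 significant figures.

Q₀ = 4.4664e-05 vs Keq = 27.66 ⇒ Q<K, forward
Step 1:
                  C         L         X         D
  I           3.234    0.7786   0.01048     2.548
  C         -0.6293   -0.6293    0.4195    0.4195
  E           2.605    0.1493      0.43     2.968
  solve Keq expr → x = 0.2098; check Q = 27.66
Then change container volume by factor 1.5 (V_new/V_old).
Step 2:
                  C         L         X         D
  I           1.736   0.09956    0.2867     1.978
  C         0.02371   0.02371   -0.0158   -0.0158
  E            1.76    0.1233    0.2709     1.963
  solve Keq expr → x = -0.007902; check Q = 27.66
Then change container volume by factor 1.25 (V_new/V_old).
Step 3:
                  C         L         X         D
  I           1.408   0.09861    0.2167      1.57
  C         0.01175   0.01175 -0.007833 -0.007833
  E            1.42    0.1104    0.2088     1.562
  solve Keq expr → x = -0.003917; check Q = 27.66

[C]_eq = 1.42 M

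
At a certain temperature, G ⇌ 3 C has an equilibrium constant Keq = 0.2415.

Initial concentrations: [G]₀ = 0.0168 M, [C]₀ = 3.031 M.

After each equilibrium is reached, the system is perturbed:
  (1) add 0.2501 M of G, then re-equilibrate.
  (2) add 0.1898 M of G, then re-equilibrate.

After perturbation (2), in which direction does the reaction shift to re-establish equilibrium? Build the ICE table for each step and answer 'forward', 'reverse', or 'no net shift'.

Q₀ = 1657 vs Keq = 0.2415 ⇒ Q>K, reverse
Step 1:
                  G         C
  Initial    0.0168     3.031
  Change     0.8151    -2.445
  Equil      0.8319    0.5857
  solve Keq expr → x = -0.8151; check Q = 0.2415
Then add 0.2501 M of G.
Step 2:
                  G         C
  Initial     1.082    0.5857
  Change   -0.01677   0.05031
  Equil       1.065     0.636
  solve Keq expr → x = 0.01677; check Q = 0.2415
Then add 0.1898 M of G.
Step 3:
                  G         C
  Initial     1.255     0.636
  Change   -0.01124   0.03372
  Equil       1.244    0.6697
  solve Keq expr → x = 0.01124; check Q = 0.2415

Direction: forward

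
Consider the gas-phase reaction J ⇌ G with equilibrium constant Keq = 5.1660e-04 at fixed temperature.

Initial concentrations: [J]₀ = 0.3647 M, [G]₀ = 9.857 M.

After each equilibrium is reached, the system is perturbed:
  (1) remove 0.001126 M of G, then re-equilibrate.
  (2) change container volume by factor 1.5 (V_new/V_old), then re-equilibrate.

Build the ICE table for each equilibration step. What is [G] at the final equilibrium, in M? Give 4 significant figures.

Q₀ = 27.03 vs Keq = 5.1660e-04 ⇒ Q>K, reverse
Step 1:
                  J         G
  Initial    0.3647     9.857
  Change      9.852    -9.852
  Equil       10.22  0.005278
  solve Keq expr → x = -9.852; check Q = 5.1660e-04
Then remove 0.001126 M of G.
Step 2:
                  J         G
  Initial     10.22  0.004152
  Change  -0.001125  0.001125
  Equil       10.22  0.005277
  solve Keq expr → x = 0.001125; check Q = 5.1660e-04
Then change container volume by factor 1.5 (V_new/V_old).
Step 3:
                  J         G
  Initial      6.81  0.003518
  Change          0         0
  Equil        6.81  0.003518
  solve Keq expr → x = 0; check Q = 5.1660e-04

[G]_eq = 0.003518 M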